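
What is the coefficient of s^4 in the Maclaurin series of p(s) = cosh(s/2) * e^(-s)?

41/384

Expand each factor separately, then convolve coefficients.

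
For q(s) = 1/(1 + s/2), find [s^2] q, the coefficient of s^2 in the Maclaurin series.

1/4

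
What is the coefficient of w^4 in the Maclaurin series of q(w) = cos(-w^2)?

-1/2

q(0) = 1
q′(0) = 0
q′′(0) = 0
q′′′(0) = 0
q^(4)(0) = -12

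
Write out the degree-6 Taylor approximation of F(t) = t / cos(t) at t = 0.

5*t^5/24 + t^3/2 + t

Write the quotient as an unknown series and match coefficients against numerator = denominator · series.
[t^0] = 0;  [t^1] = 1;  [t^2] = 0;  [t^3] = 1/2;  [t^4] = 0;  [t^5] = 5/24;  [t^6] = 0.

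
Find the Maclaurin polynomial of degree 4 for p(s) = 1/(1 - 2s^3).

Compute the successive derivatives at the expansion point and divide by k!.

2*s^3 + 1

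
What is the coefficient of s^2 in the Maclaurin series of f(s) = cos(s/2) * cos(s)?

Take the Cauchy product of the two expansions.
f(0) = 1
f′(0) = 0
f′′(0) = -5/4

-5/8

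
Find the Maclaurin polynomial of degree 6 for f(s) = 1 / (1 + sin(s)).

Write 1/(1+u) = 1 - u + u^2 - u^3 + ... and substitute the series for u.
f(0) = 1
f′(0) = -1
f′′(0) = 2
f′′′(0) = -5
f^(4)(0) = 16
f^(5)(0) = -61
f^(6)(0) = 272
The Taylor polynomial is Σ f^(k)(0)/k! · s^k.

17*s^6/45 - 61*s^5/120 + 2*s^4/3 - 5*s^3/6 + s^2 - s + 1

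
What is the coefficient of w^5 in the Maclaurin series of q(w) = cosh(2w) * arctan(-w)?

-1/5

Write out both Maclaurin series and multiply, keeping only the needed powers.
q(0) = 0
q′(0) = -1
q′′(0) = 0
q′′′(0) = -10
q^(4)(0) = 0
q^(5)(0) = -24
So c_5 = q^(5)(0)/5! = -1/5.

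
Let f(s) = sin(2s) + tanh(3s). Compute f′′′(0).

-62

Add the two expansions coefficient-wise.
The coefficient of s^3 in the expansion is -31/3, so f′′′(0) = 3! * (-31/3) = -62.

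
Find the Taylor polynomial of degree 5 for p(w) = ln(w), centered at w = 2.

p(2) = ln(2)
p′(2) = 1/2
p′′(2) = -1/4
p′′′(2) = 1/4
p^(4)(2) = -3/8
p^(5)(2) = 3/4
The Taylor polynomial is Σ p^(k)(2)/k! · (w - 2)^k.

(w - 2)^5/160 - (w - 2)^4/64 + (w - 2)^3/24 - (w - 2)^2/8 + (w - 2)/2 + ln(2)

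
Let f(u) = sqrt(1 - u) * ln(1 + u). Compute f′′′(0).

11/4

Write out both Maclaurin series and multiply, keeping only the needed powers.
The coefficient of u^3 in the expansion is 11/24, so f′′′(0) = 3! * (11/24) = 11/4.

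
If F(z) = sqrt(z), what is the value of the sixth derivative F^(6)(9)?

-35/419904

From the series, [(z - 9)^6] F = -7/60466176; multiply by 6! = 720 to get -35/419904.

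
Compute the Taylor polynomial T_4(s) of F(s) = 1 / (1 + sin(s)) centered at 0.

2*s^4/3 - 5*s^3/6 + s^2 - s + 1

Expand as Σ (-1)^k u^k with u equal to the inner function's series.
F(0) = 1
F′(0) = -1
F′′(0) = 2
F′′′(0) = -5
F^(4)(0) = 16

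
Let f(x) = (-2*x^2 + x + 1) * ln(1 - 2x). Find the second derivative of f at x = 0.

Multiply each power in the prefactor through the base expansion.
The coefficient of x^2 in the expansion is -4, so f′′(0) = 2! * (-4) = -8.

-8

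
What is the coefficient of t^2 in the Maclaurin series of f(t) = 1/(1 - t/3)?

1/9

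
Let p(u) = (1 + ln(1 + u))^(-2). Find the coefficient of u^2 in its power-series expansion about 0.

4

Substitute the inner expansion into the outer series and collect powers.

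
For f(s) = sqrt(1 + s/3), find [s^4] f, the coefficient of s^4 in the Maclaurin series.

-5/10368

Differentiate repeatedly and evaluate at the center.
f(0) = 1
f′(0) = 1/6
f′′(0) = -1/36
f′′′(0) = 1/72
f^(4)(0) = -5/432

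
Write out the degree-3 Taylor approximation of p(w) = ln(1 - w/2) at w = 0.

p(0) = 0
p′(0) = -1/2
p′′(0) = -1/4
p′′′(0) = -1/4
Dividing each by k! gives the coefficients c_0, ..., c_3.

-w^3/24 - w^2/8 - w/2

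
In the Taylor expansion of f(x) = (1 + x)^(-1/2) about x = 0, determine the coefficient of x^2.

f(0) = 1
f′(0) = -1/2
f′′(0) = 3/4
So c_2 = f′′(0)/2! = 3/8.

3/8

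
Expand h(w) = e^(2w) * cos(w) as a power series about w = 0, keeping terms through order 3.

w^3/3 + 3*w^2/2 + 2*w + 1

Write out both Maclaurin series and multiply, keeping only the needed powers.
[w^0] = 1;  [w^1] = 2;  [w^2] = 3/2;  [w^3] = 1/3.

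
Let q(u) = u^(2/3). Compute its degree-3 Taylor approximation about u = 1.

[(u - 1)^0] = 1;  [(u - 1)^1] = 2/3;  [(u - 1)^2] = -1/9;  [(u - 1)^3] = 4/81.

4*(u - 1)^3/81 - (u - 1)^2/9 + 2*(u - 1)/3 + 1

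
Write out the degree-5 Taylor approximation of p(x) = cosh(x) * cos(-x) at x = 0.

Multiply the two series term by term and collect like powers.
p(0) = 1
p′(0) = 0
p′′(0) = 0
p′′′(0) = 0
p^(4)(0) = -4
p^(5)(0) = 0
Dividing each by k! gives the coefficients c_0, ..., c_5.

1 - x^4/6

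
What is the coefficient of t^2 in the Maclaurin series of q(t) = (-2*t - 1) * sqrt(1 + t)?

-7/8

Shift and add copies of the series according to the polynomial's terms.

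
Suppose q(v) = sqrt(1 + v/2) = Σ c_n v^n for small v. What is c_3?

1/128

Differentiate repeatedly and evaluate at the center.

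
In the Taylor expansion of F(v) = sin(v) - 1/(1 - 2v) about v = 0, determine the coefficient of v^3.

-49/6

Add the two expansions coefficient-wise.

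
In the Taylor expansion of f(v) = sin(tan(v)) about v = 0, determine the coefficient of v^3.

Substitute the inner expansion into the outer series and collect powers.
[v^0] = 0;  [v^1] = 1;  [v^2] = 0;  [v^3] = 1/6.

1/6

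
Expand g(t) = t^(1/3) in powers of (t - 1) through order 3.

5*(t - 1)^3/81 - (t - 1)^2/9 + (t - 1)/3 + 1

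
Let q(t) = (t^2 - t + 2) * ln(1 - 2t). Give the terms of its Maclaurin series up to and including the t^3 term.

-16*t^3/3 - 2*t^2 - 4*t

Shift and add copies of the series according to the polynomial's terms.
q(0) = 0
q′(0) = -4
q′′(0) = -4
q′′′(0) = -32
Then c_k = q^(k)(0)/k! gives each Taylor coefficient.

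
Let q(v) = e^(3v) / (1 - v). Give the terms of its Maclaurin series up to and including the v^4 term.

Multiply the two series term by term and collect like powers.
q(0) = 1
q′(0) = 4
q′′(0) = 17
q′′′(0) = 78
q^(4)(0) = 393

131*v^4/8 + 13*v^3 + 17*v^2/2 + 4*v + 1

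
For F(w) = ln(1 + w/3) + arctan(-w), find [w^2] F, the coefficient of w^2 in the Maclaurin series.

Expand each term separately and add.
So c_2 = F′′(0)/2! = -1/18.

-1/18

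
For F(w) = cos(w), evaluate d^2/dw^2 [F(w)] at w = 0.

-1

Differentiate repeatedly and evaluate at the center.
From the series, [w^2] F = -1/2; multiply by 2! = 2 to get -1.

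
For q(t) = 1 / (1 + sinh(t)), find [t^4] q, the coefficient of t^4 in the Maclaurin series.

Use the geometric series for the reciprocal, then substitute.
q(0) = 1
q′(0) = -1
q′′(0) = 2
q′′′(0) = -7
q^(4)(0) = 32
So c_4 = q^(4)(0)/4! = 4/3.

4/3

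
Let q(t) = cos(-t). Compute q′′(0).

-1

Compute the successive derivatives at the expansion point and divide by k!.
The coefficient of t^2 in the expansion is -1/2, so q′′(0) = 2! * (-1/2) = -1.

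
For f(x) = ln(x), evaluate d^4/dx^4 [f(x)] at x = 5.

Compute the successive derivatives at the expansion point and divide by k!.
From the series, [(x - 5)^4] f = -1/2500; multiply by 4! = 24 to get -6/625.

-6/625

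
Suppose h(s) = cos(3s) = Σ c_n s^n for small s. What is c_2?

-9/2

h(0) = 1
h′(0) = 0
h′′(0) = -9
The Taylor polynomial is Σ h^(k)(0)/k! · s^k.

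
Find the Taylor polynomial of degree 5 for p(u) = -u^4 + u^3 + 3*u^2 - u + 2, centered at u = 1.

-(u - 1)^4 - 3*(u - 1)^3 + 4*(u - 1) + 4

[(u - 1)^0] = 4;  [(u - 1)^1] = 4;  [(u - 1)^2] = 0;  [(u - 1)^3] = -3;  [(u - 1)^4] = -1;  [(u - 1)^5] = 0.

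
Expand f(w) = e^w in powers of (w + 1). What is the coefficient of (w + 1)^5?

e^(-1)/120

[(w + 1)^0] = e^(-1);  [(w + 1)^1] = e^(-1);  [(w + 1)^2] = e^(-1)/2;  [(w + 1)^3] = e^(-1)/6;  [(w + 1)^4] = e^(-1)/24;  [(w + 1)^5] = e^(-1)/120.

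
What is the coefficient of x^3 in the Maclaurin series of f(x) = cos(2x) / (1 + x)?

Multiply the two series term by term and collect like powers.

1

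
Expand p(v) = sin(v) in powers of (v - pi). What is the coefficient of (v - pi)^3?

Apply the Taylor formula c_k = f^(k)(a)/k!.
p(pi) = 0
p′(pi) = -1
p′′(pi) = 0
p′′′(pi) = 1
So c_3 = p′′′(pi)/3! = 1/6.

1/6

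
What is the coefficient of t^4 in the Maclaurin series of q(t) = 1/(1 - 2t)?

16

q(0) = 1
q′(0) = 2
q′′(0) = 8
q′′′(0) = 48
q^(4)(0) = 384
The Taylor polynomial is Σ q^(k)(0)/k! · t^k.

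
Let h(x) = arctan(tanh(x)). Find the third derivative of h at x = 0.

Substitute the inner expansion into the outer series and collect powers.
The coefficient of x^3 in the expansion is -2/3, so h′′′(0) = 3! * (-2/3) = -4.

-4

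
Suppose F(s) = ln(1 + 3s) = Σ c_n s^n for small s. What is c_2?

-9/2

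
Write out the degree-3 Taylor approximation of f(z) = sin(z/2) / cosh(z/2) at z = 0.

Divide the numerator series by the denominator series (power-series long division).
[z^0] = 0;  [z^1] = 1/2;  [z^2] = 0;  [z^3] = -1/12.

-z^3/12 + z/2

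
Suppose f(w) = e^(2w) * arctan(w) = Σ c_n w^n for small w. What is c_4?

Write out both Maclaurin series and multiply, keeping only the needed powers.
f(0) = 0
f′(0) = 1
f′′(0) = 4
f′′′(0) = 10
f^(4)(0) = 16
The Taylor polynomial is Σ f^(k)(0)/k! · w^k.

2/3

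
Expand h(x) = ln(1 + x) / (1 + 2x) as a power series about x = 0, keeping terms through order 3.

16*x^3/3 - 5*x^2/2 + x

Expand each factor separately, then convolve coefficients.
[x^0] = 0;  [x^1] = 1;  [x^2] = -5/2;  [x^3] = 16/3.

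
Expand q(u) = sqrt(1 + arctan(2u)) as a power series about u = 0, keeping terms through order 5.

Substitute the inner expansion into the outer series and collect powers.
q(0) = 1
q′(0) = 1
q′′(0) = -1
q′′′(0) = -5
q^(4)(0) = 17
q^(5)(0) = 249

83*u^5/40 + 17*u^4/24 - 5*u^3/6 - u^2/2 + u + 1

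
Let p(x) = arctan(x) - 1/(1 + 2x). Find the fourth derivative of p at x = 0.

Add the two expansions coefficient-wise.
The coefficient of x^4 in the expansion is -16, so p^(4)(0) = 4! * (-16) = -384.

-384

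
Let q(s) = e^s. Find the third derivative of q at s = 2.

Use the known series and substitute for the argument.
The coefficient of (s - 2)^3 in the expansion is e^(2)/6, so q′′′(2) = 3! * (e^(2)/6) = e^(2).

e^(2)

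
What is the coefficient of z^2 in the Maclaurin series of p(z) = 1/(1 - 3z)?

9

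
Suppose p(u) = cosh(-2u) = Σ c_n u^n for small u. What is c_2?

Differentiate repeatedly and evaluate at the center.
p(0) = 1
p′(0) = 0
p′′(0) = 4
So c_2 = p′′(0)/2! = 2.

2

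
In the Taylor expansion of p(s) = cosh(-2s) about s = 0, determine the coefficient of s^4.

2/3

Compute the successive derivatives at the expansion point and divide by k!.
p(0) = 1
p′(0) = 0
p′′(0) = 4
p′′′(0) = 0
p^(4)(0) = 16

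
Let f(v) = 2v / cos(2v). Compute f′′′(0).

24

Divide the numerator series by the denominator series (power-series long division).
The coefficient of v^3 in the expansion is 4, so f′′′(0) = 3! * (4) = 24.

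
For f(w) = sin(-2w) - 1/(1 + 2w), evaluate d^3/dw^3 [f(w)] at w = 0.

56

Expand each term separately and add.
From the series, [w^3] f = 28/3; multiply by 3! = 6 to get 56.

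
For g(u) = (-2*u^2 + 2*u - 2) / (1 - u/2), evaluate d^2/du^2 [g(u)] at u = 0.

Shift and add copies of the series according to the polynomial's terms.
From the series, [u^2] g = -3/2; multiply by 2! = 2 to get -3.

-3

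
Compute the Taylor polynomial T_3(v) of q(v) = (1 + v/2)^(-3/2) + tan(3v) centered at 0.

1117*v^3/128 + 15*v^2/32 + 9*v/4 + 1

Add the two expansions coefficient-wise.
q(0) = 1
q′(0) = 9/4
q′′(0) = 15/16
q′′′(0) = 3351/64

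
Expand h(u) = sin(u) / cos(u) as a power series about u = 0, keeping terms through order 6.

2*u^5/15 + u^3/3 + u

Divide the numerator series by the denominator series (power-series long division).
[u^0] = 0;  [u^1] = 1;  [u^2] = 0;  [u^3] = 1/3;  [u^4] = 0;  [u^5] = 2/15;  [u^6] = 0.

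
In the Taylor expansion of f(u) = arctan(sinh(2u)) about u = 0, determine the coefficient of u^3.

-4/3

Let u equal the inner series; expand the outer function in u and truncate.
So c_3 = f′′′(0)/3! = -4/3.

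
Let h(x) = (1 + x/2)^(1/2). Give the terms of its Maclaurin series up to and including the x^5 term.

[x^0] = 1;  [x^1] = 1/4;  [x^2] = -1/32;  [x^3] = 1/128;  [x^4] = -5/2048;  [x^5] = 7/8192.

7*x^5/8192 - 5*x^4/2048 + x^3/128 - x^2/32 + x/4 + 1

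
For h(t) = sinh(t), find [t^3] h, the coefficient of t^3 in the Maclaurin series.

h(0) = 0
h′(0) = 1
h′′(0) = 0
h′′′(0) = 1
So c_3 = h′′′(0)/3! = 1/6.

1/6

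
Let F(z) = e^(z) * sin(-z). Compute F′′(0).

Multiply the two series term by term and collect like powers.
The coefficient of z^2 in the expansion is -1, so F′′(0) = 2! * (-1) = -2.

-2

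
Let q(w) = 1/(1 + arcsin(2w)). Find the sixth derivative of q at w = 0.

84992

Let u equal the inner series; expand the outer function in u and truncate.
The coefficient of w^6 in the expansion is 5312/45, so q^(6)(0) = 6! * (5312/45) = 84992.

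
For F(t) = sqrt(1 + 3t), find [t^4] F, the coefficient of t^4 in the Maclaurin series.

-405/128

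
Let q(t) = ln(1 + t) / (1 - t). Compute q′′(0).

Multiply the two series term by term and collect like powers.
The coefficient of t^2 in the expansion is 1/2, so q′′(0) = 2! * (1/2) = 1.

1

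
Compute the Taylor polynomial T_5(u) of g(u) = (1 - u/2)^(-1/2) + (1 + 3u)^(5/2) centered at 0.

23391*u^5/8192 - 6445*u^4/2048 + 1085*u^3/128 + 543*u^2/32 + 31*u/4 + 2

Combine the two series term by term.
g(0) = 2
g′(0) = 31/4
g′′(0) = 543/16
g′′′(0) = 3255/64
g^(4)(0) = -19335/256
g^(5)(0) = 350865/1024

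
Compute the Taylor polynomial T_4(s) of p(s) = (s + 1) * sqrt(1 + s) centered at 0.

Shift and add copies of the series according to the polynomial's terms.
p(0) = 1
p′(0) = 3/2
p′′(0) = 3/4
p′′′(0) = -3/8
p^(4)(0) = 9/16
Dividing each by k! gives the coefficients c_0, ..., c_4.

3*s^4/128 - s^3/16 + 3*s^2/8 + 3*s/2 + 1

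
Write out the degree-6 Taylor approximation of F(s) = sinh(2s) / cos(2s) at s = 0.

48*s^5/5 + 16*s^3/3 + 2*s

Write the quotient as an unknown series and match coefficients against numerator = denominator · series.
F(0) = 0
F′(0) = 2
F′′(0) = 0
F′′′(0) = 32
F^(4)(0) = 0
F^(5)(0) = 1152
F^(6)(0) = 0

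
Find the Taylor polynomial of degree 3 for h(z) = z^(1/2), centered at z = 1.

(z - 1)^3/16 - (z - 1)^2/8 + (z - 1)/2 + 1

Compute the successive derivatives at the expansion point and divide by k!.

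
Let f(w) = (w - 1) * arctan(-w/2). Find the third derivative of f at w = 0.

Shift and add copies of the series according to the polynomial's terms.
From the series, [w^3] f = -1/24; multiply by 3! = 6 to get -1/4.

-1/4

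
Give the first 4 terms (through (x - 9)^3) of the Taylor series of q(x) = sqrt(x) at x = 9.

(x - 9)^3/3888 - (x - 9)^2/216 + (x - 9)/6 + 3

[(x - 9)^0] = 3;  [(x - 9)^1] = 1/6;  [(x - 9)^2] = -1/216;  [(x - 9)^3] = 1/3888.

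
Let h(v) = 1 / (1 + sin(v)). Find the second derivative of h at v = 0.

2

Write 1/(1+u) = 1 - u + u^2 - u^3 + ... and substitute the series for u.
The coefficient of v^2 in the expansion is 1, so h′′(0) = 2! * (1) = 2.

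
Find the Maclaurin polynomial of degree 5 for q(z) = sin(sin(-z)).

-z^5/10 + z^3/3 - z

Compose series: expand the inner function first, then feed it into the outer expansion.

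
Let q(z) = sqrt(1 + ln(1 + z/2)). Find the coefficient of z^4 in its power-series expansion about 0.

-143/6144

Plug the Maclaurin series of the inner function into that of the outer and collect terms.
[z^0] = 1;  [z^1] = 1/4;  [z^2] = -3/32;  [z^3] = 17/384;  [z^4] = -143/6144.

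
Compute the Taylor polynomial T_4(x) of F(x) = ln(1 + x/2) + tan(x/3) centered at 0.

-x^4/64 + 35*x^3/648 - x^2/8 + 5*x/6

Add the two expansions coefficient-wise.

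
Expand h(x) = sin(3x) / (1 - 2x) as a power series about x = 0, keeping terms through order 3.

Write out both Maclaurin series and multiply, keeping only the needed powers.
[x^0] = 0;  [x^1] = 3;  [x^2] = 6;  [x^3] = 15/2.

15*x^3/2 + 6*x^2 + 3*x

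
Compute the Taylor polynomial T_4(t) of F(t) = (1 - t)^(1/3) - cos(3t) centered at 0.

Add the two expansions coefficient-wise.
F(0) = 0
F′(0) = -1/3
F′′(0) = 79/9
F′′′(0) = -10/27
F^(4)(0) = -49*2^(7/39)*3^(7/8)*5^(175/312)*7^(17/104)/6
The Taylor polynomial is Σ F^(k)(0)/k! · t^k.

-6641*t^4/1944 - 5*t^3/81 + 79*t^2/18 - t/3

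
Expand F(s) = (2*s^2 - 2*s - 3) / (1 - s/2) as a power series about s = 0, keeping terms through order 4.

Distribute the polynomial across the series and collect like powers.

s^4/16 + s^3/8 + s^2/4 - 7*s/2 - 3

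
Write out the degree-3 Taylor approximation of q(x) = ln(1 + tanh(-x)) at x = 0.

-x^2/2 - x

Plug the Maclaurin series of the inner function into that of the outer and collect terms.
q(0) = 0
q′(0) = -1
q′′(0) = -1
q′′′(0) = 0
The Taylor polynomial is Σ q^(k)(0)/k! · x^k.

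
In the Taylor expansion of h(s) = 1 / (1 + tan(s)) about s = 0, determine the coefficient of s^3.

-4/3

Write 1/(1+u) = 1 - u + u^2 - u^3 + ... and substitute the series for u.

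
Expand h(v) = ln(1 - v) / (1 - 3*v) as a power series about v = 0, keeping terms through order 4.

-131*v^4/4 - 65*v^3/6 - 7*v^2/2 - v

Use 1/(1 - r) = Σ r^k on the denominator, then take the Cauchy product.
h(0) = 0
h′(0) = -1
h′′(0) = -7
h′′′(0) = -65
h^(4)(0) = -786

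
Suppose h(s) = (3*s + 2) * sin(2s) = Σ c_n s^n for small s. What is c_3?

-8/3

Shift and add copies of the series according to the polynomial's terms.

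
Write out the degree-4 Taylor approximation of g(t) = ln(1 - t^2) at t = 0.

-t^4/2 - t^2

Use the known series and substitute for the argument.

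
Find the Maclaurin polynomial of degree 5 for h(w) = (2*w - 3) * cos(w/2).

Distribute the polynomial across the series and collect like powers.
h(0) = -3
h′(0) = 2
h′′(0) = 3/4
h′′′(0) = -3/2
h^(4)(0) = -3/16
h^(5)(0) = 5/8
Dividing each by k! gives the coefficients c_0, ..., c_5.

w^5/192 - w^4/128 - w^3/4 + 3*w^2/8 + 2*w - 3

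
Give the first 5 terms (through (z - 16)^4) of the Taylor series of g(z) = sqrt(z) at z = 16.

-5*(z - 16)^4/2097152 + (z - 16)^3/16384 - (z - 16)^2/512 + (z - 16)/8 + 4

g(16) = 4
g′(16) = 1/8
g′′(16) = -1/256
g′′′(16) = 3/8192
g^(4)(16) = -15/262144
Then c_k = g^(k)(16)/k! gives each Taylor coefficient.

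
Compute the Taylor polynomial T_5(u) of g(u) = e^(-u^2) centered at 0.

[u^0] = 1;  [u^1] = 0;  [u^2] = -1;  [u^3] = 0;  [u^4] = 1/2;  [u^5] = 0.

u^4/2 - u^2 + 1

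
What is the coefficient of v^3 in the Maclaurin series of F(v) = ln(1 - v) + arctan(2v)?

Expand each term separately and add.
F(0) = 0
F′(0) = 1
F′′(0) = -1
F′′′(0) = -18

-3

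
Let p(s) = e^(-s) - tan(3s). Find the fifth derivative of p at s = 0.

Combine the two series term by term.
From the series, [s^5] p = -3889/120; multiply by 5! = 120 to get -3889.

-3889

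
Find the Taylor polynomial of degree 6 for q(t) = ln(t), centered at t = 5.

[(t - 5)^0] = ln(5);  [(t - 5)^1] = 1/5;  [(t - 5)^2] = -1/50;  [(t - 5)^3] = 1/375;  [(t - 5)^4] = -1/2500;  [(t - 5)^5] = 1/15625;  [(t - 5)^6] = -1/93750.

-(t - 5)^6/93750 + (t - 5)^5/15625 - (t - 5)^4/2500 + (t - 5)^3/375 - (t - 5)^2/50 + (t - 5)/5 + ln(5)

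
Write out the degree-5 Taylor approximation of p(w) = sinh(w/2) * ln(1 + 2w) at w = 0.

-49*w^5/24 + 11*w^4/8 - w^3 + w^2

Expand each factor separately, then convolve coefficients.
[w^0] = 0;  [w^1] = 0;  [w^2] = 1;  [w^3] = -1;  [w^4] = 11/8;  [w^5] = -49/24.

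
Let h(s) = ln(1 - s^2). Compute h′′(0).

From the series, [s^2] h = -1; multiply by 2! = 2 to get -2.

-2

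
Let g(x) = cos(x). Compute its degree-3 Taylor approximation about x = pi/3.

sqrt(3)*(x - pi/3)^3/12 - (x - pi/3)^2/4 - sqrt(3)*(x - pi/3)/2 + 1/2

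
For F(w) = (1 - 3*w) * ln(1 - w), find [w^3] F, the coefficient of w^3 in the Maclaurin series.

Shift and add copies of the series according to the polynomial's terms.

7/6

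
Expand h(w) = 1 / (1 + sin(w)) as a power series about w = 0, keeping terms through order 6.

Use the geometric series for the reciprocal, then substitute.

17*w^6/45 - 61*w^5/120 + 2*w^4/3 - 5*w^3/6 + w^2 - w + 1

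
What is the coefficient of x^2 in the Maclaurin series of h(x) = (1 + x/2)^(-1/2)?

3/32

h(0) = 1
h′(0) = -1/4
h′′(0) = 3/16
So c_2 = h′′(0)/2! = 3/32.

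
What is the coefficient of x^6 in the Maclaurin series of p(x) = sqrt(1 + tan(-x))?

-5521/46080

Compose series: expand the inner function first, then feed it into the outer expansion.
p(0) = 1
p′(0) = -1/2
p′′(0) = -1/4
p′′′(0) = -11/8
p^(4)(0) = -47/16
p^(5)(0) = -601/32
p^(6)(0) = -5521/64
So c_6 = p^(6)(0)/6! = -5521/46080.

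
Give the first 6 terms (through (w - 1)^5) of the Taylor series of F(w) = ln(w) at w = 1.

(w - 1)^5/5 - (w - 1)^4/4 + (w - 1)^3/3 - (w - 1)^2/2 + (w - 1)

Use the known series and substitute for the argument.
F(1) = 0
F′(1) = 1
F′′(1) = -1
F′′′(1) = 2
F^(4)(1) = -6
F^(5)(1) = 24
Then c_k = F^(k)(1)/k! gives each Taylor coefficient.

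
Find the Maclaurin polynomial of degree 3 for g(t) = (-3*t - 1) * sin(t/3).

t^3/162 - t^2 - t/3

Multiply each power in the prefactor through the base expansion.
[t^0] = 0;  [t^1] = -1/3;  [t^2] = -1;  [t^3] = 1/162.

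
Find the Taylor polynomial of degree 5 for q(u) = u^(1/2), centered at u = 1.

Differentiate repeatedly and evaluate at the center.
q(1) = 1
q′(1) = 1/2
q′′(1) = -1/4
q′′′(1) = 3/8
q^(4)(1) = -15/16
q^(5)(1) = 105/32

7*(u - 1)^5/256 - 5*(u - 1)^4/128 + (u - 1)^3/16 - (u - 1)^2/8 + (u - 1)/2 + 1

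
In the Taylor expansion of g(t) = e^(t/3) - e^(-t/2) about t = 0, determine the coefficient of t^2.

Add the two expansions coefficient-wise.
g(0) = 0
g′(0) = 5/6
g′′(0) = -5/36

-5/72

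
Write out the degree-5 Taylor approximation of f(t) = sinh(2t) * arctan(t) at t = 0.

2*t^4/3 + 2*t^2

Write out both Maclaurin series and multiply, keeping only the needed powers.
f(0) = 0
f′(0) = 0
f′′(0) = 4
f′′′(0) = 0
f^(4)(0) = 16
f^(5)(0) = 0
The Taylor polynomial is Σ f^(k)(0)/k! · t^k.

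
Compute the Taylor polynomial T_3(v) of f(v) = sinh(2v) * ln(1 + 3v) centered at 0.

-9*v^3 + 6*v^2

Take the Cauchy product of the two expansions.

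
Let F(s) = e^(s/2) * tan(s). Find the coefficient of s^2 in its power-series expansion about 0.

1/2

Multiply the two series term by term and collect like powers.
F(0) = 0
F′(0) = 1
F′′(0) = 1
So c_2 = F′′(0)/2! = 1/2.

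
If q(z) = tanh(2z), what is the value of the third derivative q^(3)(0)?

-16

Apply the Taylor formula c_k = f^(k)(a)/k!.
From the series, [z^3] q = -8/3; multiply by 3! = 6 to get -16.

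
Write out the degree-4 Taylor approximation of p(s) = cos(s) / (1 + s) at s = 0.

13*s^4/24 - s^3/2 + s^2/2 - s + 1

Multiply the two series term by term and collect like powers.
[s^0] = 1;  [s^1] = -1;  [s^2] = 1/2;  [s^3] = -1/2;  [s^4] = 13/24.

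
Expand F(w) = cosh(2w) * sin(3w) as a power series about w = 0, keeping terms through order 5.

Write out both Maclaurin series and multiply, keeping only the needed powers.
[w^0] = 0;  [w^1] = 3;  [w^2] = 0;  [w^3] = 3/2;  [w^4] = 0;  [w^5] = -199/40.

-199*w^5/40 + 3*w^3/2 + 3*w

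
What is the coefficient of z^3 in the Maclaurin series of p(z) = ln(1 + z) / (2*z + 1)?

16/3

Multiply the numerator's expansion by the denominator's geometric series.
So c_3 = p′′′(0)/3! = 16/3.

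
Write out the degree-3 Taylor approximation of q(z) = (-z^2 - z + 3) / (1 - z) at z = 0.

z^3 + z^2 + 2*z + 3

Distribute the polynomial across the series and collect like powers.
q(0) = 3
q′(0) = 2
q′′(0) = 2
q′′′(0) = 6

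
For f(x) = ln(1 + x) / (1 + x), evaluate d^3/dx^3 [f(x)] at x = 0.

11

Take the Cauchy product of the two expansions.
The coefficient of x^3 in the expansion is 11/6, so f′′′(0) = 3! * (11/6) = 11.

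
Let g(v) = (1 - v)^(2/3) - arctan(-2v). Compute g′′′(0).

-440/27

Combine the two series term by term.
From the series, [v^3] g = -220/81; multiply by 3! = 6 to get -440/27.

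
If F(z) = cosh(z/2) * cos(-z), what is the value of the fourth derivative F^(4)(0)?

-7/16

Expand each factor separately, then convolve coefficients.
From the series, [z^4] F = -7/384; multiply by 4! = 24 to get -7/16.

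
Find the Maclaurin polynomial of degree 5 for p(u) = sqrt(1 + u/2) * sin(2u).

4661*u^5/15360 - 61*u^4/192 - 67*u^3/48 + u^2/2 + 2*u

Multiply the two series term by term and collect like powers.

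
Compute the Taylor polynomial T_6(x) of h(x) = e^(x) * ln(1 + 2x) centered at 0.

-53*x^6/9 + 209*x^5/60 - 2*x^4 + 5*x^3/3 + 2*x

Take the Cauchy product of the two expansions.
h(0) = 0
h′(0) = 2
h′′(0) = 0
h′′′(0) = 10
h^(4)(0) = -48
h^(5)(0) = 418
h^(6)(0) = -4240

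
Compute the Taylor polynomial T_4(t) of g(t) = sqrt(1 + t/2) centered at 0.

g(0) = 1
g′(0) = 1/4
g′′(0) = -1/16
g′′′(0) = 3/64
g^(4)(0) = -15/256
Dividing each by k! gives the coefficients c_0, ..., c_4.

-5*t^4/2048 + t^3/128 - t^2/32 + t/4 + 1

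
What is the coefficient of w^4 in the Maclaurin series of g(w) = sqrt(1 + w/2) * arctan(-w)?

29/384

Write out both Maclaurin series and multiply, keeping only the needed powers.
g(0) = 0
g′(0) = -1
g′′(0) = -1/2
g′′′(0) = 35/16
g^(4)(0) = 29/16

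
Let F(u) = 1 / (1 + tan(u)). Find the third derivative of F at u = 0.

Use the geometric series for the reciprocal, then substitute.
The coefficient of u^3 in the expansion is -4/3, so F′′′(0) = 3! * (-4/3) = -8.

-8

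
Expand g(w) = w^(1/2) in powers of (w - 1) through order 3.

[(w - 1)^0] = 1;  [(w - 1)^1] = 1/2;  [(w - 1)^2] = -1/8;  [(w - 1)^3] = 1/16.

(w - 1)^3/16 - (w - 1)^2/8 + (w - 1)/2 + 1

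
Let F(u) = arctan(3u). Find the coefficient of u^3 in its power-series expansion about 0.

F(0) = 0
F′(0) = 3
F′′(0) = 0
F′′′(0) = -54
The Taylor polynomial is Σ F^(k)(0)/k! · u^k.

-9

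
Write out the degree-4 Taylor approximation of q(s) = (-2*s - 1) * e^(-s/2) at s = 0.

Distribute the polynomial across the series and collect like powers.

5*s^4/128 - 11*s^3/48 + 7*s^2/8 - 3*s/2 - 1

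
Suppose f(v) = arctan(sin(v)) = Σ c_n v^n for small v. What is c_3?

-1/2

Substitute the inner expansion into the outer series and collect powers.
f(0) = 0
f′(0) = 1
f′′(0) = 0
f′′′(0) = -3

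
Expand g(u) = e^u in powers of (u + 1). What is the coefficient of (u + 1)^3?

[(u + 1)^0] = e^(-1);  [(u + 1)^1] = e^(-1);  [(u + 1)^2] = e^(-1)/2;  [(u + 1)^3] = e^(-1)/6.

e^(-1)/6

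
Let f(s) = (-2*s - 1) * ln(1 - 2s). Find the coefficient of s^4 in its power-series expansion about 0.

Shift and add copies of the series according to the polynomial's terms.
f(0) = 0
f′(0) = 2
f′′(0) = 12
f′′′(0) = 40
f^(4)(0) = 224

28/3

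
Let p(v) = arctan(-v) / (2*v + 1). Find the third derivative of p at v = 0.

-22

Expand 1/(denominator) as a geometric series and multiply by the numerator's series.
From the series, [v^3] p = -11/3; multiply by 3! = 6 to get -22.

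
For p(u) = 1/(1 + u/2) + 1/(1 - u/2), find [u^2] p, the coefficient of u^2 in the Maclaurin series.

1/2

Combine the two series term by term.
[u^0] = 2;  [u^1] = 0;  [u^2] = 1/2.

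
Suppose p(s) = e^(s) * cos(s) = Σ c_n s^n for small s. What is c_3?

Multiply the two series term by term and collect like powers.
p(0) = 1
p′(0) = 1
p′′(0) = 0
p′′′(0) = -2
Dividing each by k! gives the coefficients c_0, ..., c_3.

-1/3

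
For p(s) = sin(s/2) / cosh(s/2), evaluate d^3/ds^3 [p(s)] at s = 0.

Write the quotient as an unknown series and match coefficients against numerator = denominator · series.
The coefficient of s^3 in the expansion is -1/12, so p′′′(0) = 3! * (-1/12) = -1/2.

-1/2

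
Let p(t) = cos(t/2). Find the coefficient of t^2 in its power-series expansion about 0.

p(0) = 1
p′(0) = 0
p′′(0) = -1/4
So c_2 = p′′(0)/2! = -1/8.

-1/8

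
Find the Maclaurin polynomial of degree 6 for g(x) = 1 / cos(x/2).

Invert the denominator's series and multiply.

61*x^6/46080 + 5*x^4/384 + x^2/8 + 1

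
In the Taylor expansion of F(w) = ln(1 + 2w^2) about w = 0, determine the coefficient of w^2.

2

F(0) = 0
F′(0) = 0
F′′(0) = 4
Dividing each by k! gives the coefficients c_0, ..., c_2.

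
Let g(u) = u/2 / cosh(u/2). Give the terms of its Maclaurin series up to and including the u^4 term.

Invert the denominator's series and multiply.

-u^3/16 + u/2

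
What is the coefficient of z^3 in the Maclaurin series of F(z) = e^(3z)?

9/2

Differentiate repeatedly and evaluate at the center.
F(0) = 1
F′(0) = 3
F′′(0) = 9
F′′′(0) = 27
Dividing each by k! gives the coefficients c_0, ..., c_3.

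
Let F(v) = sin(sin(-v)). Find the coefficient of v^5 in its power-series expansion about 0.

-1/10

Substitute the inner expansion into the outer series and collect powers.
[v^0] = 0;  [v^1] = -1;  [v^2] = 0;  [v^3] = 1/3;  [v^4] = 0;  [v^5] = -1/10.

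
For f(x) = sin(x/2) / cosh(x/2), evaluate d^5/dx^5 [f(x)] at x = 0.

9/8

Write the quotient as an unknown series and match coefficients against numerator = denominator · series.
The coefficient of x^5 in the expansion is 3/320, so f^(5)(0) = 5! * (3/320) = 9/8.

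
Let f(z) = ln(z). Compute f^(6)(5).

The coefficient of (z - 5)^6 in the expansion is -1/93750, so f^(6)(5) = 6! * (-1/93750) = -24/3125.

-24/3125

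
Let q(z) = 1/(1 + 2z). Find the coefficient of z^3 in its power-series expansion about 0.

-8

q(0) = 1
q′(0) = -2
q′′(0) = 8
q′′′(0) = -48
The Taylor polynomial is Σ q^(k)(0)/k! · z^k.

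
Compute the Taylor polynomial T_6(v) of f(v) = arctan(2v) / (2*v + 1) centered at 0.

-832*v^6/15 + 416*v^5/15 - 32*v^4/3 + 16*v^3/3 - 4*v^2 + 2*v

Use 1/(1 - r) = Σ r^k on the denominator, then take the Cauchy product.
f(0) = 0
f′(0) = 2
f′′(0) = -8
f′′′(0) = 32
f^(4)(0) = -256
f^(5)(0) = 3328
f^(6)(0) = -39936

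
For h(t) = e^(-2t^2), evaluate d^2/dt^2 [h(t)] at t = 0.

-4

Apply the Taylor formula c_k = f^(k)(a)/k!.
From the series, [t^2] h = -2; multiply by 2! = 2 to get -4.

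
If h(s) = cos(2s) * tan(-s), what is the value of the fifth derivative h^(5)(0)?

-16

Take the Cauchy product of the two expansions.
The coefficient of s^5 in the expansion is -2/15, so h^(5)(0) = 5! * (-2/15) = -16.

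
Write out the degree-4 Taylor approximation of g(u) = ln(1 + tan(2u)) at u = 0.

-28*u^4/3 + 16*u^3/3 - 2*u^2 + 2*u

Compose series: expand the inner function first, then feed it into the outer expansion.
g(0) = 0
g′(0) = 2
g′′(0) = -4
g′′′(0) = 32
g^(4)(0) = -224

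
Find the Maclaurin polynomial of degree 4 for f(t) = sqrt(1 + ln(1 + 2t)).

Compose series: expand the inner function first, then feed it into the outer expansion.
f(0) = 1
f′(0) = 1
f′′(0) = -3
f′′′(0) = 17
f^(4)(0) = -143

-143*t^4/24 + 17*t^3/6 - 3*t^2/2 + t + 1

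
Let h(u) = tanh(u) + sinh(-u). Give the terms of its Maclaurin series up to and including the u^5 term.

Combine the two series term by term.
h(0) = 0
h′(0) = 0
h′′(0) = 0
h′′′(0) = -3
h^(4)(0) = 0
h^(5)(0) = 15
The Taylor polynomial is Σ h^(k)(0)/k! · u^k.

u^5/8 - u^3/2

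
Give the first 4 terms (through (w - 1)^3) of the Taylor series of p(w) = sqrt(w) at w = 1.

(w - 1)^3/16 - (w - 1)^2/8 + (w - 1)/2 + 1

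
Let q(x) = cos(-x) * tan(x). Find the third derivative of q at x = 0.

-1

Multiply the two series term by term and collect like powers.
From the series, [x^3] q = -1/6; multiply by 3! = 6 to get -1.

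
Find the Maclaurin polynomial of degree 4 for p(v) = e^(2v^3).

2*v^3 + 1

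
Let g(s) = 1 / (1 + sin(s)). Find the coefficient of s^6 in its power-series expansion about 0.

Write 1/(1+u) = 1 - u + u^2 - u^3 + ... and substitute the series for u.
g(0) = 1
g′(0) = -1
g′′(0) = 2
g′′′(0) = -5
g^(4)(0) = 16
g^(5)(0) = -61
g^(6)(0) = 272
Then c_k = g^(k)(0)/k! gives each Taylor coefficient.

17/45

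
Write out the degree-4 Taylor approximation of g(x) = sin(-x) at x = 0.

Differentiate repeatedly and evaluate at the center.
[x^0] = 0;  [x^1] = -1;  [x^2] = 0;  [x^3] = 1/6;  [x^4] = 0.

x^3/6 - x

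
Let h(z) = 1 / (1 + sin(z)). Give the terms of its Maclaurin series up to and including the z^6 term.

Use the geometric series for the reciprocal, then substitute.
[z^0] = 1;  [z^1] = -1;  [z^2] = 1;  [z^3] = -5/6;  [z^4] = 2/3;  [z^5] = -61/120;  [z^6] = 17/45.

17*z^6/45 - 61*z^5/120 + 2*z^4/3 - 5*z^3/6 + z^2 - z + 1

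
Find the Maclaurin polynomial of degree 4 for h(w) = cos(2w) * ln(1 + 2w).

Take the Cauchy product of the two expansions.
[w^0] = 0;  [w^1] = 2;  [w^2] = -2;  [w^3] = -4/3;  [w^4] = 0.

-4*w^3/3 - 2*w^2 + 2*w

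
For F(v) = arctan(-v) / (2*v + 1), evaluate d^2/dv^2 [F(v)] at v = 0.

4

Expand 1/(denominator) as a geometric series and multiply by the numerator's series.
The coefficient of v^2 in the expansion is 2, so F′′(0) = 2! * (2) = 4.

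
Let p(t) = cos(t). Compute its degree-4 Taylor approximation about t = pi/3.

[(t - pi/3)^0] = 1/2;  [(t - pi/3)^1] = -sqrt(3)/2;  [(t - pi/3)^2] = -1/4;  [(t - pi/3)^3] = sqrt(3)/12;  [(t - pi/3)^4] = 1/48.

(t - pi/3)^4/48 + sqrt(3)*(t - pi/3)^3/12 - (t - pi/3)^2/4 - sqrt(3)*(t - pi/3)/2 + 1/2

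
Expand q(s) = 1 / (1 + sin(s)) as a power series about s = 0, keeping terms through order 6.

Expand as Σ (-1)^k u^k with u equal to the inner function's series.
q(0) = 1
q′(0) = -1
q′′(0) = 2
q′′′(0) = -5
q^(4)(0) = 16
q^(5)(0) = -61
q^(6)(0) = 272

17*s^6/45 - 61*s^5/120 + 2*s^4/3 - 5*s^3/6 + s^2 - s + 1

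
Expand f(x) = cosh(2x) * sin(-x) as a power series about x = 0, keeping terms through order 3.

Write out both Maclaurin series and multiply, keeping only the needed powers.
f(0) = 0
f′(0) = -1
f′′(0) = 0
f′′′(0) = -11
Dividing each by k! gives the coefficients c_0, ..., c_3.

-11*x^3/6 - x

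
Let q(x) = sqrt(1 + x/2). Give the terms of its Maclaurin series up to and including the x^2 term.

Compute the successive derivatives at the expansion point and divide by k!.
[x^0] = 1;  [x^1] = 1/4;  [x^2] = -1/32.

-x^2/32 + x/4 + 1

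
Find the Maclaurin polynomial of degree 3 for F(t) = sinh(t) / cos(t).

Invert the denominator's series and multiply.
F(0) = 0
F′(0) = 1
F′′(0) = 0
F′′′(0) = 4

2*t^3/3 + t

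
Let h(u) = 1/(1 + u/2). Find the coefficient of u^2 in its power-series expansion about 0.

1/4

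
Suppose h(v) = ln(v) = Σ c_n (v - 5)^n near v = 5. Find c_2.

h(5) = ln(5)
h′(5) = 1/5
h′′(5) = -1/25

-1/50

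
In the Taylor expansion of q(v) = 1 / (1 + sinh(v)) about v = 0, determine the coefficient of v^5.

Expand as Σ (-1)^k u^k with u equal to the inner function's series.

-181/120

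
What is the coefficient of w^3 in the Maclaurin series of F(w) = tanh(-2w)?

[w^0] = 0;  [w^1] = -2;  [w^2] = 0;  [w^3] = 8/3.

8/3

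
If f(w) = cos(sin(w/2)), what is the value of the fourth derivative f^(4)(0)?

Substitute the inner expansion into the outer series and collect powers.
From the series, [w^4] f = 5/384; multiply by 4! = 24 to get 5/16.

5/16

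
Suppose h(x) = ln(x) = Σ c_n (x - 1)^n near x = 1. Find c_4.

-1/4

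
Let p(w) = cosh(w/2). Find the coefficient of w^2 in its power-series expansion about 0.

1/8

Use the known series and substitute for the argument.
p(0) = 1
p′(0) = 0
p′′(0) = 1/4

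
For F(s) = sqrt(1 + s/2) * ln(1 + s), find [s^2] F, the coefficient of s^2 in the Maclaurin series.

Write out both Maclaurin series and multiply, keeping only the needed powers.
[s^0] = 0;  [s^1] = 1;  [s^2] = -1/4.

-1/4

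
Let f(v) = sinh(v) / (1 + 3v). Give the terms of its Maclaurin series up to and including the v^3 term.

55*v^3/6 - 3*v^2 + v

Write out both Maclaurin series and multiply, keeping only the needed powers.
f(0) = 0
f′(0) = 1
f′′(0) = -6
f′′′(0) = 55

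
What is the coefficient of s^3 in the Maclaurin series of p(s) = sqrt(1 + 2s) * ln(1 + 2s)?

Expand each factor separately, then convolve coefficients.
p(0) = 0
p′(0) = 2
p′′(0) = 0
p′′′(0) = -2
So c_3 = p′′′(0)/3! = -1/3.

-1/3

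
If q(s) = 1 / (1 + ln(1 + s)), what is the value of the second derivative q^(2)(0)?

Expand as Σ (-1)^k u^k with u equal to the inner function's series.
From the series, [s^2] q = 3/2; multiply by 2! = 2 to get 3.

3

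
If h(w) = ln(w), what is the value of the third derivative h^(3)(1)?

2

Differentiate repeatedly and evaluate at the center.
The coefficient of (w - 1)^3 in the expansion is 1/3, so h′′′(1) = 3! * (1/3) = 2.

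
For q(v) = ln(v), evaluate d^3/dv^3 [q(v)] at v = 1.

The coefficient of (v - 1)^3 in the expansion is 1/3, so q′′′(1) = 3! * (1/3) = 2.

2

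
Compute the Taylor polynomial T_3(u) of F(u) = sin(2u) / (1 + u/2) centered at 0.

-5*u^3/6 - u^2 + 2*u

Take the Cauchy product of the two expansions.
F(0) = 0
F′(0) = 2
F′′(0) = -2
F′′′(0) = -5
Dividing each by k! gives the coefficients c_0, ..., c_3.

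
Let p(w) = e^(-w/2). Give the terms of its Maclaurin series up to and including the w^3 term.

Use the known series and substitute for the argument.

-w^3/48 + w^2/8 - w/2 + 1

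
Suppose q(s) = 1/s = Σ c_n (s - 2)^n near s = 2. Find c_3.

Compute the successive derivatives at the expansion point and divide by k!.
q(2) = 1/2
q′(2) = -1/4
q′′(2) = 1/4
q′′′(2) = -3/8
So c_3 = q′′′(2)/3! = -1/16.

-1/16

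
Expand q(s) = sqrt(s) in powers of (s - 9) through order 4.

Apply the Taylor formula c_k = f^(k)(a)/k!.

-5*(s - 9)^4/279936 + (s - 9)^3/3888 - (s - 9)^2/216 + (s - 9)/6 + 3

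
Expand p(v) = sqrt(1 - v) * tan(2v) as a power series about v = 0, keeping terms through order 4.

Write out both Maclaurin series and multiply, keeping only the needed powers.
p(0) = 0
p′(0) = 2
p′′(0) = -2
p′′′(0) = 29/2
p^(4)(0) = -35
The Taylor polynomial is Σ p^(k)(0)/k! · v^k.

-35*v^4/24 + 29*v^3/12 - v^2 + 2*v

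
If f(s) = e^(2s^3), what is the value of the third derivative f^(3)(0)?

From the series, [s^3] f = 2; multiply by 3! = 6 to get 12.

12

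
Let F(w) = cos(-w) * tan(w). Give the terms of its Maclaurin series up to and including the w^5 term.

w^5/120 - w^3/6 + w

Take the Cauchy product of the two expansions.
F(0) = 0
F′(0) = 1
F′′(0) = 0
F′′′(0) = -1
F^(4)(0) = 0
F^(5)(0) = 1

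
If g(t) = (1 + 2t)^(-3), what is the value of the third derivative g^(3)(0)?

The coefficient of t^3 in the expansion is -80, so g′′′(0) = 3! * (-80) = -480.

-480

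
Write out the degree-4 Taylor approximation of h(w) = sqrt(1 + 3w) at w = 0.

-405*w^4/128 + 27*w^3/16 - 9*w^2/8 + 3*w/2 + 1

Use the known series and substitute for the argument.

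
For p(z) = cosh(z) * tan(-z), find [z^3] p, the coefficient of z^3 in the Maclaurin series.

-5/6

Write out both Maclaurin series and multiply, keeping only the needed powers.
p(0) = 0
p′(0) = -1
p′′(0) = 0
p′′′(0) = -5
So c_3 = p′′′(0)/3! = -5/6.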